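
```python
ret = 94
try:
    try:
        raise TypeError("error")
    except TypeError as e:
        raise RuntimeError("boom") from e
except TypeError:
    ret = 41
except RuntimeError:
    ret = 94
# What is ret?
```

Step-by-step execution trace:
1. Inner try raises TypeError; inner `except TypeError as e` catches it.
2. `raise RuntimeError(...) from e` raises RuntimeError (TypeError is attached as __cause__, but only RuntimeError is active).
3. Outer `except TypeError` does not match RuntimeError; skipped.
4. Outer `except RuntimeError` matches → ret = 94.
Result: 94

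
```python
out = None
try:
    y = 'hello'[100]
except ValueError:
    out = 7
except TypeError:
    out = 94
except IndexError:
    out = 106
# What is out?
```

Step-by-step execution trace:
1. `y = 'hello'[100]` raises IndexError.
2. `except ValueError` does not match IndexError; skipped.
3. `except TypeError` does not match IndexError; skipped.
4. `except IndexError` matches → out = 106.
Result: 106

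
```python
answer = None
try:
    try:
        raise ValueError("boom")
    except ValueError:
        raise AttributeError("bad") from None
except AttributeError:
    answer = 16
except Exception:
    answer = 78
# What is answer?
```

Step-by-step execution trace:
1. Inner try raises ValueError; inner `except ValueError` catches it.
2. `raise AttributeError(...) from None` raises AttributeError (from None suppresses __context__, but the active exception is still AttributeError).
3. Outer `except AttributeError` matches → answer = 16.
4. `except Exception` is not reached.
Result: 16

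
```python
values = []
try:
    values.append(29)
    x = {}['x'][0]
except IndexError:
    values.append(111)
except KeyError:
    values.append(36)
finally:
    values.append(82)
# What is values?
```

Step-by-step execution trace:
1. try: `values.append(29)` → values = [29].
2. `x = {}['x'][0]` raises KeyError.
3. `except IndexError` does not match KeyError; skipped.
4. `except KeyError` matches → `values.append(36)` → values = [29, 36].
5. finally always runs: `values.append(82)` → values = [29, 36, 82].
Result: [29, 36, 82]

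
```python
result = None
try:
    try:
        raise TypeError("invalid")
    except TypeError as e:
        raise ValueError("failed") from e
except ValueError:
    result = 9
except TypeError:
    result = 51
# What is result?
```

Step-by-step execution trace:
1. Inner try raises TypeError; inner `except TypeError as e` catches it.
2. `raise ValueError(...) from e` raises ValueError (TypeError is attached as __cause__, but only ValueError is active).
3. Outer `except ValueError` matches → result = 9.
4. `except TypeError` is not reached.
Result: 9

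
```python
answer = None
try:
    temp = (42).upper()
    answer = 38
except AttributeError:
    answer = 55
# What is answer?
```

Step-by-step execution trace:
1. `temp = (42).upper()` raises AttributeError.
2. `answer = 38` is not reached.
3. `except AttributeError` matches → answer = 55.
Result: 55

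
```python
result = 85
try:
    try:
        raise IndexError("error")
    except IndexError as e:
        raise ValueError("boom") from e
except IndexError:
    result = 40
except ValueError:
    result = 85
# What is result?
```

Step-by-step execution trace:
1. Inner try raises IndexError; inner `except IndexError as e` catches it.
2. `raise ValueError(...) from e` raises ValueError (IndexError is attached as __cause__, but only ValueError is active).
3. Outer `except IndexError` does not match ValueError; skipped.
4. Outer `except ValueError` matches → result = 85.
Result: 85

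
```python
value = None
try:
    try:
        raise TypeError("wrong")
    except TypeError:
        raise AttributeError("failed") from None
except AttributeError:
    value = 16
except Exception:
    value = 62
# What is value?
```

Step-by-step execution trace:
1. Inner try raises TypeError; inner `except TypeError` catches it.
2. `raise AttributeError(...) from None` raises AttributeError (from None suppresses __context__, but the active exception is still AttributeError).
3. Outer `except AttributeError` matches → value = 16.
4. `except Exception` is not reached.
Result: 16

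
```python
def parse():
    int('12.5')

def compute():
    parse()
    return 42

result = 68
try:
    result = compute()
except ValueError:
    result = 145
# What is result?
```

Step-by-step execution trace:
1. result starts at 68.
2. try: `compute()` calls `parse()`.
3. `parse()` evaluates `int('12.5')`, which raises ValueError; it propagates through compute (uncaught).
4. `return 42` in compute is not reached; the assignment to result does not complete.
5. `except ValueError` matches → result = 145.
Result: 145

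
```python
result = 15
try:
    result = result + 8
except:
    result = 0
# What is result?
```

Step-by-step execution trace:
1. result starts at 15.
2. try: `result = result + 8` → result = 23. No exception raised.
3. `except` is skipped.
Result: 23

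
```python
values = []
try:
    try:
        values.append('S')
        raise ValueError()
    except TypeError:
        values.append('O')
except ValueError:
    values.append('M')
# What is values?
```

Step-by-step execution trace:
1. Inner try: `values.append('S')` → values = ['S'].
2. `raise ValueError()` raises ValueError.
3. Inner `except TypeError` does not match ValueError; exception propagates to outer try.
4. Outer `except ValueError` matches → `values.append('M')` → values = ['S', 'M'].
Result: ['S', 'M']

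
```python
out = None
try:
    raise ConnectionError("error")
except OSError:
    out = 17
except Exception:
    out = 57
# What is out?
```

Step-by-step execution trace:
1. `raise ConnectionError(...)` raises ConnectionError.
2. `except OSError` matches (ConnectionError is a subclass of OSError) → out = 17.
3. `except Exception` is not reached.
Result: 17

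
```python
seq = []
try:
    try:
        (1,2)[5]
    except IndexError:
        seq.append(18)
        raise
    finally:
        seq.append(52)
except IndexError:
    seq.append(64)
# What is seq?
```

Step-by-step execution trace:
1. Inner try: `(1,2)[5]` raises IndexError.
2. Inner `except IndexError` matches → `seq.append(18)` → seq = [18].
3. bare `raise` re-raises IndexError.
4. Inner `finally` runs during unwinding: `seq.append(52)` → seq = [18, 52].
5. Outer `except IndexError` matches → `seq.append(64)` → seq = [18, 52, 64].
Result: [18, 52, 64]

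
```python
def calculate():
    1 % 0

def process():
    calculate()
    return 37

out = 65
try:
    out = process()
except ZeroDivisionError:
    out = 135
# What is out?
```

Step-by-step execution trace:
1. out starts at 65.
2. try: `process()` calls `calculate()`.
3. `calculate()` evaluates `1 % 0`, which raises ZeroDivisionError; it propagates through process (uncaught).
4. `return 37` in process is not reached; the assignment to out does not complete.
5. `except ZeroDivisionError` matches → out = 135.
Result: 135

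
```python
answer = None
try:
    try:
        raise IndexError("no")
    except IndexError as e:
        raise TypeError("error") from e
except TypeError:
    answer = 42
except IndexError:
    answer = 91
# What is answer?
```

Step-by-step execution trace:
1. Inner try raises IndexError; inner `except IndexError as e` catches it.
2. `raise TypeError(...) from e` raises TypeError (IndexError is attached as __cause__, but only TypeError is active).
3. Outer `except TypeError` matches → answer = 42.
4. `except IndexError` is not reached.
Result: 42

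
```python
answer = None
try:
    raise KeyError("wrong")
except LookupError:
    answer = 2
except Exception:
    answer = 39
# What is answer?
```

Step-by-step execution trace:
1. `raise KeyError(...)` raises KeyError.
2. `except LookupError` matches (KeyError is a subclass of LookupError) → answer = 2.
3. `except Exception` is not reached.
Result: 2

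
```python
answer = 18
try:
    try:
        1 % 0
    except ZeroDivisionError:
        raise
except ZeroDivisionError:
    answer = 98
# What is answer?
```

Step-by-step execution trace:
1. Inner try: `1 % 0` raises ZeroDivisionError.
2. Inner `except ZeroDivisionError` matches; bare `raise` re-raises the same ZeroDivisionError.
3. Outer `except ZeroDivisionError` matches → answer = 98.
Result: 98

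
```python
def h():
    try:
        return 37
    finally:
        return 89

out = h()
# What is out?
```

Step-by-step execution trace:
1. `h()` enters try: `return 37` sets pending return value 37.
2. Before returning, `finally: return 89` runs and overrides the pending return.
3. h() returns 89 → out = 89.
Result: 89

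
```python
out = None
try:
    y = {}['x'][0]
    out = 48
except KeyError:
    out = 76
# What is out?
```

Step-by-step execution trace:
1. `y = {}['x'][0]` raises KeyError.
2. `out = 48` is not reached.
3. `except KeyError` matches → out = 76.
Result: 76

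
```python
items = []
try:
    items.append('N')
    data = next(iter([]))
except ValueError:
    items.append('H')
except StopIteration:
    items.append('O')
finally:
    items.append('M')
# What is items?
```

Step-by-step execution trace:
1. try: `items.append('N')` → items = ['N'].
2. `data = next(iter([]))` raises StopIteration.
3. `except ValueError` does not match StopIteration; skipped.
4. `except StopIteration` matches → `items.append('O')` → items = ['N', 'O'].
5. finally always runs: `items.append('M')` → items = ['N', 'O', 'M'].
Result: ['N', 'O', 'M']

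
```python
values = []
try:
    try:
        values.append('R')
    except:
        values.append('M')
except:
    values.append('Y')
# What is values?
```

Step-by-step execution trace:
1. Inner try: `values.append('R')` → values = ['R']. No exception raised.
2. Inner `except` is skipped.
3. Inner try completes normally; outer `except` is skipped.
Result: ['R']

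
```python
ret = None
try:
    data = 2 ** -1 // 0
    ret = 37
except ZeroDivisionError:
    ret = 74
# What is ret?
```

Step-by-step execution trace:
1. `data = 2 ** -1 // 0` raises ZeroDivisionError.
2. `ret = 37` is not reached.
3. `except ZeroDivisionError` matches → ret = 74.
Result: 74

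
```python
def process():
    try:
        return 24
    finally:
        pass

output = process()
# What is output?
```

Step-by-step execution trace:
1. `process()` enters try: `return 24` sets pending return value 24.
2. Before returning, `finally: pass` runs (no effect).
3. process() returns 24 → output = 24.
Result: 24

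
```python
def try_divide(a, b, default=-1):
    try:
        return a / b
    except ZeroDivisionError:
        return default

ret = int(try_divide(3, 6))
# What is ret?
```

Step-by-step execution trace:
1. `try_divide(3, 6)` enters try: `return 3 / 6` → returns 0.5. No exception raised.
2. `except ZeroDivisionError` is skipped.
3. `int(0.5)` → 0 → ret = 0.
Result: 0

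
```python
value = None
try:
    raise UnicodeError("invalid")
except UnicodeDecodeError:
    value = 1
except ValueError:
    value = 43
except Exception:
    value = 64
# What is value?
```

Step-by-step execution trace:
1. `raise UnicodeError(...)` raises UnicodeError.
2. `except UnicodeDecodeError` does not match (UnicodeError is not a subclass of UnicodeDecodeError); skipped.
3. `except ValueError` matches (UnicodeError is a subclass of ValueError) → value = 43.
4. `except Exception` is not reached.
Result: 43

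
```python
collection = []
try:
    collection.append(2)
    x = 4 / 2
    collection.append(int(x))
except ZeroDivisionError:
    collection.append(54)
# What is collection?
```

Step-by-step execution trace:
1. try: `collection.append(2)` → collection = [2].
2. `x = 4 / 2` → x = 2.0. No exception raised.
3. `collection.append(int(x))` → collection = [2, 2].
4. `except ZeroDivisionError` is skipped (no exception was raised).
Result: [2, 2]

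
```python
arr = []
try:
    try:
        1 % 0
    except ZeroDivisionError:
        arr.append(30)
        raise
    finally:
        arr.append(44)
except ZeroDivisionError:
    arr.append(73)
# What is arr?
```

Step-by-step execution trace:
1. Inner try: `1 % 0` raises ZeroDivisionError.
2. Inner `except ZeroDivisionError` matches → `arr.append(30)` → arr = [30].
3. bare `raise` re-raises ZeroDivisionError.
4. Inner `finally` runs during unwinding: `arr.append(44)` → arr = [30, 44].
5. Outer `except ZeroDivisionError` matches → `arr.append(73)` → arr = [30, 44, 73].
Result: [30, 44, 73]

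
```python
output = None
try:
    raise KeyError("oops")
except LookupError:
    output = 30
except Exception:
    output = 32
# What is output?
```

Step-by-step execution trace:
1. `raise KeyError(...)` raises KeyError.
2. `except LookupError` matches (KeyError is a subclass of LookupError) → output = 30.
3. `except Exception` is not reached.
Result: 30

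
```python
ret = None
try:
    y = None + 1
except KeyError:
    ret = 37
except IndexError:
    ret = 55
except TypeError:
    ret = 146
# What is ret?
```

Step-by-step execution trace:
1. `y = None + 1` raises TypeError.
2. `except KeyError` does not match TypeError; skipped.
3. `except IndexError` does not match TypeError; skipped.
4. `except TypeError` matches → ret = 146.
Result: 146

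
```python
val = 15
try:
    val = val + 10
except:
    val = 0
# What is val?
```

Step-by-step execution trace:
1. val starts at 15.
2. try: `val = val + 10` → val = 25. No exception raised.
3. `except` is skipped.
Result: 25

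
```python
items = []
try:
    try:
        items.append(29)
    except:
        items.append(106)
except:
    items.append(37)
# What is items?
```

Step-by-step execution trace:
1. Inner try: `items.append(29)` → items = [29]. No exception raised.
2. Inner `except` is skipped.
3. Inner try completes normally; outer `except` is skipped.
Result: [29]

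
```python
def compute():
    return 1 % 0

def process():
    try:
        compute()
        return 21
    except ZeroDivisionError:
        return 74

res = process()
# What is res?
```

Step-by-step execution trace:
1. `process()` calls `compute()`.
2. `compute()` evaluates `1 % 0`, which raises ZeroDivisionError; it propagates to the caller.
3. `return 21` is not reached.
4. `except ZeroDivisionError` in process matches → returns 74.
5. res = 74.
Result: 74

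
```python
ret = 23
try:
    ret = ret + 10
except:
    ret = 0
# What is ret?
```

Step-by-step execution trace:
1. ret starts at 23.
2. try: `ret = ret + 10` → ret = 33. No exception raised.
3. `except` is skipped.
Result: 33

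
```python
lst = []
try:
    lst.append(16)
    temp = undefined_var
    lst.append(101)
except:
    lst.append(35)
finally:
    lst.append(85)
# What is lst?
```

Step-by-step execution trace:
1. try: `lst.append(16)` → lst = [16].
2. `temp = undefined_var` raises NameError; `lst.append(101)` is not reached.
3. bare `except` matches → `lst.append(35)` → lst = [16, 35].
4. finally always runs: `lst.append(85)` → lst = [16, 35, 85].
Result: [16, 35, 85]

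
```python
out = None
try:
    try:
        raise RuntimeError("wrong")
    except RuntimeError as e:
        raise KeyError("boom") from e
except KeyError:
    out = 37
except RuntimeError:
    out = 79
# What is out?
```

Step-by-step execution trace:
1. Inner try raises RuntimeError; inner `except RuntimeError as e` catches it.
2. `raise KeyError(...) from e` raises KeyError (RuntimeError is attached as __cause__, but only KeyError is active).
3. Outer `except KeyError` matches → out = 37.
4. `except RuntimeError` is not reached.
Result: 37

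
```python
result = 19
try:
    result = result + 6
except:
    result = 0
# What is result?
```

Step-by-step execution trace:
1. result starts at 19.
2. try: `result = result + 6` → result = 25. No exception raised.
3. `except` is skipped.
Result: 25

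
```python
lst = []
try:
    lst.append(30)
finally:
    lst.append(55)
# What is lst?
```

Step-by-step execution trace:
1. try: `lst.append(30)` → lst = [30].
2. The try body completes without raising.
3. finally always runs: `lst.append(55)` → lst = [30, 55].
Result: [30, 55]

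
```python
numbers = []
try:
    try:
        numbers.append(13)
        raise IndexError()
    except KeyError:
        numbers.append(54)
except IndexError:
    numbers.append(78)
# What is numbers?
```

Step-by-step execution trace:
1. Inner try: `numbers.append(13)` → numbers = [13].
2. `raise IndexError()` raises IndexError.
3. Inner `except KeyError` does not match IndexError; exception propagates to outer try.
4. Outer `except IndexError` matches → `numbers.append(78)` → numbers = [13, 78].
Result: [13, 78]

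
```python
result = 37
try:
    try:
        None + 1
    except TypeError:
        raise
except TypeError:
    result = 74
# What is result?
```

Step-by-step execution trace:
1. Inner try: `None + 1` raises TypeError.
2. Inner `except TypeError` matches; bare `raise` re-raises the same TypeError.
3. Outer `except TypeError` matches → result = 74.
Result: 74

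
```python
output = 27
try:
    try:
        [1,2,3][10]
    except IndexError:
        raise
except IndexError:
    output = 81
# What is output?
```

Step-by-step execution trace:
1. Inner try: `[1,2,3][10]` raises IndexError.
2. Inner `except IndexError` matches; bare `raise` re-raises the same IndexError.
3. Outer `except IndexError` matches → output = 81.
Result: 81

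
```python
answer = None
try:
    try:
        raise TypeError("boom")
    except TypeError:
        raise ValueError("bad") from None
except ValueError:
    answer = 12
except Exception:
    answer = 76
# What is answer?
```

Step-by-step execution trace:
1. Inner try raises TypeError; inner `except TypeError` catches it.
2. `raise ValueError(...) from None` raises ValueError (from None suppresses __context__, but the active exception is still ValueError).
3. Outer `except ValueError` matches → answer = 12.
4. `except Exception` is not reached.
Result: 12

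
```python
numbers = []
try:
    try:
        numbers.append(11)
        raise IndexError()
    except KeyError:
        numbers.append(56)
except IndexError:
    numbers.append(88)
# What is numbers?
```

Step-by-step execution trace:
1. Inner try: `numbers.append(11)` → numbers = [11].
2. `raise IndexError()` raises IndexError.
3. Inner `except KeyError` does not match IndexError; exception propagates to outer try.
4. Outer `except IndexError` matches → `numbers.append(88)` → numbers = [11, 88].
Result: [11, 88]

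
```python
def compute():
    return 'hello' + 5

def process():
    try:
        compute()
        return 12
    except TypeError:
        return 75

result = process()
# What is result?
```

Step-by-step execution trace:
1. `process()` calls `compute()`.
2. `compute()` evaluates `'hello' + 5`, which raises TypeError; it propagates to the caller.
3. `return 12` is not reached.
4. `except TypeError` in process matches → returns 75.
5. result = 75.
Result: 75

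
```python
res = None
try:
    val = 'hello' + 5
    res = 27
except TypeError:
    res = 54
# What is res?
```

Step-by-step execution trace:
1. `val = 'hello' + 5` raises TypeError.
2. `res = 27` is not reached.
3. `except TypeError` matches → res = 54.
Result: 54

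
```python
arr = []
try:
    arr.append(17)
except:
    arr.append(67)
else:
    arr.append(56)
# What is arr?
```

Step-by-step execution trace:
1. try: `arr.append(17)` → arr = [17]. No exception raised.
2. `except` is skipped.
3. `else` runs (try completed without exception): `arr.append(56)` → arr = [17, 56].
Result: [17, 56]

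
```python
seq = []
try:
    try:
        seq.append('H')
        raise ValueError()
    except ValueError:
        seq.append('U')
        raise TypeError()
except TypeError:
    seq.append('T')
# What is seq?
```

Step-by-step execution trace:
1. Inner try: `seq.append('H')` → seq = ['H'].
2. `raise ValueError()` raises ValueError.
3. Inner `except ValueError` matches → `seq.append('U')` → seq = ['H', 'U'].
4. `raise TypeError()` raises TypeError; propagates to outer try.
5. Outer `except TypeError` matches → `seq.append('T')` → seq = ['H', 'U', 'T'].
Result: ['H', 'U', 'T']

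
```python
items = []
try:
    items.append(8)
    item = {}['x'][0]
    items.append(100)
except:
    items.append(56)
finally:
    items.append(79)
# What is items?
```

Step-by-step execution trace:
1. try: `items.append(8)` → items = [8].
2. `item = {}['x'][0]` raises KeyError; `items.append(100)` is not reached.
3. bare `except` matches → `items.append(56)` → items = [8, 56].
4. finally always runs: `items.append(79)` → items = [8, 56, 79].
Result: [8, 56, 79]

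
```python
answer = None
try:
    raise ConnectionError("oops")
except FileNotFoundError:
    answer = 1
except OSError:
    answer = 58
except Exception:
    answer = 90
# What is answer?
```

Step-by-step execution trace:
1. `raise ConnectionError(...)` raises ConnectionError.
2. `except FileNotFoundError` does not match (ConnectionError is not a subclass of FileNotFoundError); skipped.
3. `except OSError` matches (ConnectionError is a subclass of OSError) → answer = 58.
4. `except Exception` is not reached.
Result: 58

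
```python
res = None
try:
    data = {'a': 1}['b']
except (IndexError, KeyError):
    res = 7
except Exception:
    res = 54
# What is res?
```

Step-by-step execution trace:
1. `data = {'a': 1}['b']` raises KeyError.
2. `except (IndexError, KeyError)` matches (KeyError is in the tuple) → res = 7.
3. `except Exception` is not reached.
Result: 7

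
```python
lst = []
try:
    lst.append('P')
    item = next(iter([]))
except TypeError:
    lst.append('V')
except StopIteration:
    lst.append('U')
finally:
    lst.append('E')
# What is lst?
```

Step-by-step execution trace:
1. try: `lst.append('P')` → lst = ['P'].
2. `item = next(iter([]))` raises StopIteration.
3. `except TypeError` does not match StopIteration; skipped.
4. `except StopIteration` matches → `lst.append('U')` → lst = ['P', 'U'].
5. finally always runs: `lst.append('E')` → lst = ['P', 'U', 'E'].
Result: ['P', 'U', 'E']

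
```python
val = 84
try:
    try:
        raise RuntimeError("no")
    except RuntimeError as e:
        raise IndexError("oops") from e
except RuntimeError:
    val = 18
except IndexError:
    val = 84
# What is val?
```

Step-by-step execution trace:
1. Inner try raises RuntimeError; inner `except RuntimeError as e` catches it.
2. `raise IndexError(...) from e` raises IndexError (RuntimeError is attached as __cause__, but only IndexError is active).
3. Outer `except RuntimeError` does not match IndexError; skipped.
4. Outer `except IndexError` matches → val = 84.
Result: 84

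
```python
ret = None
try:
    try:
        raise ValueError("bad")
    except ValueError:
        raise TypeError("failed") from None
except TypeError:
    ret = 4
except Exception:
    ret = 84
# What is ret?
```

Step-by-step execution trace:
1. Inner try raises ValueError; inner `except ValueError` catches it.
2. `raise TypeError(...) from None` raises TypeError (from None suppresses __context__, but the active exception is still TypeError).
3. Outer `except TypeError` matches → ret = 4.
4. `except Exception` is not reached.
Result: 4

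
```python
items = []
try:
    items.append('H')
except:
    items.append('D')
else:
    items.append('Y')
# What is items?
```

Step-by-step execution trace:
1. try: `items.append('H')` → items = ['H']. No exception raised.
2. `except` is skipped.
3. `else` runs (try completed without exception): `items.append('Y')` → items = ['H', 'Y'].
Result: ['H', 'Y']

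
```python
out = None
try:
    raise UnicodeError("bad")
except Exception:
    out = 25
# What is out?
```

Step-by-step execution trace:
1. `raise UnicodeError(...)` raises UnicodeError.
2. `except Exception` matches (UnicodeError is a subclass of Exception) → out = 25.
Result: 25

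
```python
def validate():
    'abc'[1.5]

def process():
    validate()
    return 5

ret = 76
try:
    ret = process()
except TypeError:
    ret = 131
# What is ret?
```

Step-by-step execution trace:
1. ret starts at 76.
2. try: `process()` calls `validate()`.
3. `validate()` evaluates `'abc'[1.5]`, which raises TypeError; it propagates through process (uncaught).
4. `return 5` in process is not reached; the assignment to ret does not complete.
5. `except TypeError` matches → ret = 131.
Result: 131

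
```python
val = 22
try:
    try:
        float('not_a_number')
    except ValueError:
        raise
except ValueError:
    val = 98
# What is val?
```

Step-by-step execution trace:
1. Inner try: `float('not_a_number')` raises ValueError.
2. Inner `except ValueError` matches; bare `raise` re-raises the same ValueError.
3. Outer `except ValueError` matches → val = 98.
Result: 98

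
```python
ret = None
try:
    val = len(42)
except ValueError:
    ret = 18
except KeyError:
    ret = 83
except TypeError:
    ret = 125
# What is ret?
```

Step-by-step execution trace:
1. `val = len(42)` raises TypeError.
2. `except ValueError` does not match TypeError; skipped.
3. `except KeyError` does not match TypeError; skipped.
4. `except TypeError` matches → ret = 125.
Result: 125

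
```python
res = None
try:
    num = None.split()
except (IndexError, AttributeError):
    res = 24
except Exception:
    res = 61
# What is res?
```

Step-by-step execution trace:
1. `num = None.split()` raises AttributeError.
2. `except (IndexError, AttributeError)` matches (AttributeError is in the tuple) → res = 24.
3. `except Exception` is not reached.
Result: 24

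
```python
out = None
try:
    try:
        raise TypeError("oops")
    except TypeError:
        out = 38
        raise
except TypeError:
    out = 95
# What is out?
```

Step-by-step execution trace:
1. Inner try: `raise TypeError("oops")` raises TypeError.
2. Inner `except TypeError` matches → out = 38.
3. bare `raise` re-raises the same TypeError.
4. Outer `except TypeError` matches → out = 95.
Result: 95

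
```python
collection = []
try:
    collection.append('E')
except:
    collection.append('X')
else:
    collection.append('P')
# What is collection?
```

Step-by-step execution trace:
1. try: `collection.append('E')` → collection = ['E']. No exception raised.
2. `except` is skipped.
3. `else` runs (try completed without exception): `collection.append('P')` → collection = ['E', 'P'].
Result: ['E', 'P']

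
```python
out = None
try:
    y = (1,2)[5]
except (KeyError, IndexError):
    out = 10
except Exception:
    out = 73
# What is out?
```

Step-by-step execution trace:
1. `y = (1,2)[5]` raises IndexError.
2. `except (KeyError, IndexError)` matches (IndexError is in the tuple) → out = 10.
3. `except Exception` is not reached.
Result: 10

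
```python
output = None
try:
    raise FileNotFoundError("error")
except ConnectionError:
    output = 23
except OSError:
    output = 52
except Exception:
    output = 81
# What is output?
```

Step-by-step execution trace:
1. `raise FileNotFoundError(...)` raises FileNotFoundError.
2. `except ConnectionError` does not match (FileNotFoundError is not a subclass of ConnectionError); skipped.
3. `except OSError` matches (FileNotFoundError is a subclass of OSError) → output = 52.
4. `except Exception` is not reached.
Result: 52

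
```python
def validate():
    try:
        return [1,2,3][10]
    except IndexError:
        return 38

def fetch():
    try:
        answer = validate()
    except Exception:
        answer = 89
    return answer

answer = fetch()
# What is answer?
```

Step-by-step execution trace:
1. `fetch()` calls `validate()`.
2. In validate: `[1,2,3][10]` raises IndexError; `except IndexError` catches it → returns 38.
3. In fetch: `answer = validate()` → answer = 38. No exception reaches fetch.
4. `except Exception` is skipped; fetch returns 38.
5. answer = 38.
Result: 38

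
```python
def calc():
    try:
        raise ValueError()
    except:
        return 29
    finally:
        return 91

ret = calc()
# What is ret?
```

Step-by-step execution trace:
1. `calc()` enters try: `raise ValueError()` raises ValueError.
2. bare `except` matches → `return 29` sets pending return value 29.
3. Before returning, `finally: return 91` runs and overrides the pending return.
4. calc() returns 91 → ret = 91.
Result: 91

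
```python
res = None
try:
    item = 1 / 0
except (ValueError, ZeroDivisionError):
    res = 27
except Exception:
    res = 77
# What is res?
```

Step-by-step execution trace:
1. `item = 1 / 0` raises ZeroDivisionError.
2. `except (ValueError, ZeroDivisionError)` matches (ZeroDivisionError is in the tuple) → res = 27.
3. `except Exception` is not reached.
Result: 27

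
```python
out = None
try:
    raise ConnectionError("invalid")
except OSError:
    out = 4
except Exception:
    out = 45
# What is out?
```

Step-by-step execution trace:
1. `raise ConnectionError(...)` raises ConnectionError.
2. `except OSError` matches (ConnectionError is a subclass of OSError) → out = 4.
3. `except Exception` is not reached.
Result: 4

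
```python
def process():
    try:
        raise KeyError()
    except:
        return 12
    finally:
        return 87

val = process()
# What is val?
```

Step-by-step execution trace:
1. `process()` enters try: `raise KeyError()` raises KeyError.
2. bare `except` matches → `return 12` sets pending return value 12.
3. Before returning, `finally: return 87` runs and overrides the pending return.
4. process() returns 87 → val = 87.
Result: 87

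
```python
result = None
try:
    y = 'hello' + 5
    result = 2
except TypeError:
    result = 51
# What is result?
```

Step-by-step execution trace:
1. `y = 'hello' + 5` raises TypeError.
2. `result = 2` is not reached.
3. `except TypeError` matches → result = 51.
Result: 51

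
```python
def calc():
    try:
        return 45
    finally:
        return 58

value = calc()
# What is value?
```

Step-by-step execution trace:
1. `calc()` enters try: `return 45` sets pending return value 45.
2. Before returning, `finally: return 58` runs and overrides the pending return.
3. calc() returns 58 → value = 58.
Result: 58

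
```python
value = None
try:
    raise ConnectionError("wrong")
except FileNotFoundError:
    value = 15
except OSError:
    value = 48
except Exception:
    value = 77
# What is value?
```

Step-by-step execution trace:
1. `raise ConnectionError(...)` raises ConnectionError.
2. `except FileNotFoundError` does not match (ConnectionError is not a subclass of FileNotFoundError); skipped.
3. `except OSError` matches (ConnectionError is a subclass of OSError) → value = 48.
4. `except Exception` is not reached.
Result: 48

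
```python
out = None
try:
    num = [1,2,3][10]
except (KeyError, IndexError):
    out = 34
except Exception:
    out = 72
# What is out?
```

Step-by-step execution trace:
1. `num = [1,2,3][10]` raises IndexError.
2. `except (KeyError, IndexError)` matches (IndexError is in the tuple) → out = 34.
3. `except Exception` is not reached.
Result: 34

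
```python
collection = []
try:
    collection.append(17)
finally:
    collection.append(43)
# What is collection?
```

Step-by-step execution trace:
1. try: `collection.append(17)` → collection = [17].
2. The try body completes without raising.
3. finally always runs: `collection.append(43)` → collection = [17, 43].
Result: [17, 43]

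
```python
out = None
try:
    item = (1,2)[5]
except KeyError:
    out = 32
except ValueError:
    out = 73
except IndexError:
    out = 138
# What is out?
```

Step-by-step execution trace:
1. `item = (1,2)[5]` raises IndexError.
2. `except KeyError` does not match IndexError; skipped.
3. `except ValueError` does not match IndexError; skipped.
4. `except IndexError` matches → out = 138.
Result: 138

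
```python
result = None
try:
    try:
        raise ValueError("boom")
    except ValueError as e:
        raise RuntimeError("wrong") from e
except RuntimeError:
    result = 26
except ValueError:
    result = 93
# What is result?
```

Step-by-step execution trace:
1. Inner try raises ValueError; inner `except ValueError as e` catches it.
2. `raise RuntimeError(...) from e` raises RuntimeError (ValueError is attached as __cause__, but only RuntimeError is active).
3. Outer `except RuntimeError` matches → result = 26.
4. `except ValueError` is not reached.
Result: 26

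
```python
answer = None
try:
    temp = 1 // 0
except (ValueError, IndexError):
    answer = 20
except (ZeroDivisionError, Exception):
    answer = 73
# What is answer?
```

Step-by-step execution trace:
1. `temp = 1 // 0` raises ZeroDivisionError.
2. `except (ValueError, IndexError)` does not match ZeroDivisionError; skipped.
3. `except (ZeroDivisionError, Exception)` matches (ZeroDivisionError is in the tuple) → answer = 73.
Result: 73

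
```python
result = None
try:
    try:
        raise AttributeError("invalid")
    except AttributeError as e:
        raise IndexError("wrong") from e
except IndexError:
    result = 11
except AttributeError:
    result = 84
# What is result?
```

Step-by-step execution trace:
1. Inner try raises AttributeError; inner `except AttributeError as e` catches it.
2. `raise IndexError(...) from e` raises IndexError (AttributeError is attached as __cause__, but only IndexError is active).
3. Outer `except IndexError` matches → result = 11.
4. `except AttributeError` is not reached.
Result: 11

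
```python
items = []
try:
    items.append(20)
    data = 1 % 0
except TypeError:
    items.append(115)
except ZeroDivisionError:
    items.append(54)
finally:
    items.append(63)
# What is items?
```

Step-by-step execution trace:
1. try: `items.append(20)` → items = [20].
2. `data = 1 % 0` raises ZeroDivisionError.
3. `except TypeError` does not match ZeroDivisionError; skipped.
4. `except ZeroDivisionError` matches → `items.append(54)` → items = [20, 54].
5. finally always runs: `items.append(63)` → items = [20, 54, 63].
Result: [20, 54, 63]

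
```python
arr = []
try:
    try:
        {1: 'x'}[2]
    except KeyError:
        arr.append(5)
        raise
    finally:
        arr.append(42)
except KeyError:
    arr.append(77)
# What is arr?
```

Step-by-step execution trace:
1. Inner try: `{1: 'x'}[2]` raises KeyError.
2. Inner `except KeyError` matches → `arr.append(5)` → arr = [5].
3. bare `raise` re-raises KeyError.
4. Inner `finally` runs during unwinding: `arr.append(42)` → arr = [5, 42].
5. Outer `except KeyError` matches → `arr.append(77)` → arr = [5, 42, 77].
Result: [5, 42, 77]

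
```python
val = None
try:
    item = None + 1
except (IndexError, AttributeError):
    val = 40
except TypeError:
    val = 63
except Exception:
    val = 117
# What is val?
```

Step-by-step execution trace:
1. `item = None + 1` raises TypeError.
2. `except (IndexError, AttributeError)` does not match TypeError; skipped.
3. `except TypeError` matches (exact type match) → val = 63.
4. `except Exception` is not reached.
Result: 63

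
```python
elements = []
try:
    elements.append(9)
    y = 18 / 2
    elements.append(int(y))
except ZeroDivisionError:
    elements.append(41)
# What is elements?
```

Step-by-step execution trace:
1. try: `elements.append(9)` → elements = [9].
2. `y = 18 / 2` → y = 9.0. No exception raised.
3. `elements.append(int(y))` → elements = [9, 9].
4. `except ZeroDivisionError` is skipped (no exception was raised).
Result: [9, 9]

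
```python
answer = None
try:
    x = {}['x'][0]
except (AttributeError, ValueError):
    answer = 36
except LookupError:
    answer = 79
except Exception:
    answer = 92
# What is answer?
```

Step-by-step execution trace:
1. `x = {}['x'][0]` raises KeyError.
2. `except (AttributeError, ValueError)` does not match KeyError; skipped.
3. `except LookupError` matches (KeyError is a subclass of LookupError) → answer = 79.
4. `except Exception` is not reached.
Result: 79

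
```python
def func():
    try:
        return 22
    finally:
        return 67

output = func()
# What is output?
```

Step-by-step execution trace:
1. `func()` enters try: `return 22` sets pending return value 22.
2. Before returning, `finally: return 67` runs and overrides the pending return.
3. func() returns 67 → output = 67.
Result: 67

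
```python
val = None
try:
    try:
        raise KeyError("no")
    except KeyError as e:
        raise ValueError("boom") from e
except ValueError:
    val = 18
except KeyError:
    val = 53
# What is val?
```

Step-by-step execution trace:
1. Inner try raises KeyError; inner `except KeyError as e` catches it.
2. `raise ValueError(...) from e` raises ValueError (KeyError is attached as __cause__, but only ValueError is active).
3. Outer `except ValueError` matches → val = 18.
4. `except KeyError` is not reached.
Result: 18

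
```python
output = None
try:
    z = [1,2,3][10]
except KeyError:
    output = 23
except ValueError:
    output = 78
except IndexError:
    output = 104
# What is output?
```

Step-by-step execution trace:
1. `z = [1,2,3][10]` raises IndexError.
2. `except KeyError` does not match IndexError; skipped.
3. `except ValueError` does not match IndexError; skipped.
4. `except IndexError` matches → output = 104.
Result: 104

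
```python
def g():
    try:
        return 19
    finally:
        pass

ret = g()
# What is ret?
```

Step-by-step execution trace:
1. `g()` enters try: `return 19` sets pending return value 19.
2. Before returning, `finally: pass` runs (no effect).
3. g() returns 19 → ret = 19.
Result: 19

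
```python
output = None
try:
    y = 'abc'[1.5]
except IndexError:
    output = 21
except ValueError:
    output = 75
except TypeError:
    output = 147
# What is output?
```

Step-by-step execution trace:
1. `y = 'abc'[1.5]` raises TypeError.
2. `except IndexError` does not match TypeError; skipped.
3. `except ValueError` does not match TypeError; skipped.
4. `except TypeError` matches → output = 147.
Result: 147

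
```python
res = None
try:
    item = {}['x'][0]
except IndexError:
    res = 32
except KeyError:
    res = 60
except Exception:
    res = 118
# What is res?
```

Step-by-step execution trace:
1. `item = {}['x'][0]` raises KeyError.
2. `except IndexError` does not match KeyError; skipped.
3. `except KeyError` matches → res = 60.
4. Remaining except clauses are skipped.
Result: 60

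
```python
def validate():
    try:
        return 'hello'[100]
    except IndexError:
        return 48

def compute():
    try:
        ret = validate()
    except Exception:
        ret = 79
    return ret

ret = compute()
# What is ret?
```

Step-by-step execution trace:
1. `compute()` calls `validate()`.
2. In validate: `'hello'[100]` raises IndexError; `except IndexError` catches it → returns 48.
3. In compute: `ret = validate()` → ret = 48. No exception reaches compute.
4. `except Exception` is skipped; compute returns 48.
5. ret = 48.
Result: 48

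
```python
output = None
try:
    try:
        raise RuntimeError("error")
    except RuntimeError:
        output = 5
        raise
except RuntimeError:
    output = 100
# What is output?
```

Step-by-step execution trace:
1. Inner try: `raise RuntimeError("error")` raises RuntimeError.
2. Inner `except RuntimeError` matches → output = 5.
3. bare `raise` re-raises the same RuntimeError.
4. Outer `except RuntimeError` matches → output = 100.
Result: 100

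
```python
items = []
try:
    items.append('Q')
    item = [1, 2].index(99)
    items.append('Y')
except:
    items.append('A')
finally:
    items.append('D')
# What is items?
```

Step-by-step execution trace:
1. try: `items.append('Q')` → items = ['Q'].
2. `item = [1, 2].index(99)` raises ValueError; `items.append('Y')` is not reached.
3. bare `except` matches → `items.append('A')` → items = ['Q', 'A'].
4. finally always runs: `items.append('D')` → items = ['Q', 'A', 'D'].
Result: ['Q', 'A', 'D']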